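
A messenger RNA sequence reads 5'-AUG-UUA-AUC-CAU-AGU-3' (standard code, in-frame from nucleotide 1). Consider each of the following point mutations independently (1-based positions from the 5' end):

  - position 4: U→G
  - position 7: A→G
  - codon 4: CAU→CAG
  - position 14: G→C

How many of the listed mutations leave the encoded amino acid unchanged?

Codon 2: UUA (Leu) → GUA (Val) — missense.
Codon 3: AUC (Ile) → GUC (Val) — missense.
Codon 4: CAU (His) → CAG (Gln) — missense.
Codon 5: AGU (Ser) → ACU (Thr) — missense.
Synonymous: 0 of 4.

0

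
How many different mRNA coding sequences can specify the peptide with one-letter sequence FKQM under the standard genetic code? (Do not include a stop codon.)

8

Phe: 2 codons.
Lys: 2 codons.
Gln: 2 codons.
Met: 1 codon.
2 × 2 × 2 × 1 = 8.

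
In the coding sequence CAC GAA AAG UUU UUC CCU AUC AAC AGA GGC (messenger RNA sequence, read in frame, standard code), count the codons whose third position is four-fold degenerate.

2

Codon 1 CAC (His): third position 2-fold.
Codon 2 GAA (Glu): third position 2-fold.
Codon 3 AAG (Lys): third position 2-fold.
Codon 4 UUU (Phe): third position 2-fold.
Codon 5 UUC (Phe): third position 2-fold.
Codon 6 CCU (Pro): third position 4-fold.
Codon 7 AUC (Ile): third position 3-fold.
Codon 8 AAC (Asn): third position 2-fold.
Codon 9 AGA (Arg): third position 2-fold.
Codon 10 GGC (Gly): third position 4-fold.
Four-fold degenerate third positions: 2.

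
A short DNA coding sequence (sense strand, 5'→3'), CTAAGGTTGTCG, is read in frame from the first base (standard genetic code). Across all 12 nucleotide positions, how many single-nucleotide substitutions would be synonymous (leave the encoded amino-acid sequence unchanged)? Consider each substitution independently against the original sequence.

Codon 1 (CTA, Leu): 4 synonymous substitutions.
Codon 2 (AGG, Arg): 2 synonymous substitutions.
Codon 3 (TTG, Leu): 2 synonymous substitutions.
Codon 4 (TCG, Ser): 3 synonymous substitutions.
Total: 4 + 2 + 2 + 3 = 11.

11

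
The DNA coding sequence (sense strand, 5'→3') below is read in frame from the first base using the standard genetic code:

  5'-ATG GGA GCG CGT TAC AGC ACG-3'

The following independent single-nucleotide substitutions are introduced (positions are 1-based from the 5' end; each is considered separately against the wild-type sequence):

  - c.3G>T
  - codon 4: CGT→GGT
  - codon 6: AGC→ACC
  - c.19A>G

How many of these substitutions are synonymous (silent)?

0

Codon 1: ATG (Met) → ATT (Ile) — missense.
Codon 4: CGT (Arg) → GGT (Gly) — missense.
Codon 6: AGC (Ser) → ACC (Thr) — missense.
Codon 7: ACG (Thr) → GCG (Ala) — missense.
Synonymous: 0 of 4.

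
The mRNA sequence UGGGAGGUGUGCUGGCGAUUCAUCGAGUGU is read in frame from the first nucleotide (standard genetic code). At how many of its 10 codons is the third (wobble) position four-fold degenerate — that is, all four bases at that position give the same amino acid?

Codon 1 UGG (Trp): third position 1-fold.
Codon 2 GAG (Glu): third position 2-fold.
Codon 3 GUG (Val): third position 4-fold.
Codon 4 UGC (Cys): third position 2-fold.
Codon 5 UGG (Trp): third position 1-fold.
Codon 6 CGA (Arg): third position 4-fold.
Codon 7 UUC (Phe): third position 2-fold.
Codon 8 AUC (Ile): third position 3-fold.
Codon 9 GAG (Glu): third position 2-fold.
Codon 10 UGU (Cys): third position 2-fold.
Four-fold degenerate third positions: 2.

2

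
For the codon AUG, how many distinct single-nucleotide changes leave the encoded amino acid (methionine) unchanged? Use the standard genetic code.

0

Position 1: none → 0 synonymous.
Position 2: none → 0 synonymous.
Position 3: none → 0 synonymous.
Total: 0 + 0 + 0 = 0.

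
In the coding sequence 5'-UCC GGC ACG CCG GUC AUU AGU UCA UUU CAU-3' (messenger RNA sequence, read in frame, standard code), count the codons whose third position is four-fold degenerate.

Codon 1 UCC (Ser): third position 4-fold.
Codon 2 GGC (Gly): third position 4-fold.
Codon 3 ACG (Thr): third position 4-fold.
Codon 4 CCG (Pro): third position 4-fold.
Codon 5 GUC (Val): third position 4-fold.
Codon 6 AUU (Ile): third position 3-fold.
Codon 7 AGU (Ser): third position 2-fold.
Codon 8 UCA (Ser): third position 4-fold.
Codon 9 UUU (Phe): third position 2-fold.
Codon 10 CAU (His): third position 2-fold.
Four-fold degenerate third positions: 6.

6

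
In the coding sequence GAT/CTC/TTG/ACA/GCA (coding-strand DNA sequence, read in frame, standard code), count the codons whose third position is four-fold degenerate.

Codon 1 GAT (Asp): third position 2-fold.
Codon 2 CTC (Leu): third position 4-fold.
Codon 3 TTG (Leu): third position 2-fold.
Codon 4 ACA (Thr): third position 4-fold.
Codon 5 GCA (Ala): third position 4-fold.
Four-fold degenerate third positions: 3.

3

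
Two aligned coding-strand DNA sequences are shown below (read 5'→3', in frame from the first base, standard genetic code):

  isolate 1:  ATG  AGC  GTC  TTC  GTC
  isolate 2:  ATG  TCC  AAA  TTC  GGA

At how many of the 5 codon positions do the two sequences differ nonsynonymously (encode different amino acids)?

Codon 1: ATG Met / ATG Met — identical.
Codon 2: AGC Ser / TCC Ser — synonymous.
Codon 3: GTC Val / AAA Lys — nonsynonymous.
Codon 4: TTC Phe / TTC Phe — identical.
Codon 5: GTC Val / GGA Gly — nonsynonymous.
Nonsynonymous differences: 2.

2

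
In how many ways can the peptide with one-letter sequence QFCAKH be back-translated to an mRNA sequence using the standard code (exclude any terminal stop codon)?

Gln: 2 codons.
Phe: 2 codons.
Cys: 2 codons.
Ala: 4 codons.
Lys: 2 codons.
His: 2 codons.
2 × 2 × 2 × 4 × 2 × 2 = 128.

128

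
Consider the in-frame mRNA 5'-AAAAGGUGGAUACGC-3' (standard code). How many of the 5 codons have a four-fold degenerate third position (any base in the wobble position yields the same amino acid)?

1

Codon 1 AAA (Lys): third position 2-fold.
Codon 2 AGG (Arg): third position 2-fold.
Codon 3 UGG (Trp): third position 1-fold.
Codon 4 AUA (Ile): third position 3-fold.
Codon 5 CGC (Arg): third position 4-fold.
Four-fold degenerate third positions: 1.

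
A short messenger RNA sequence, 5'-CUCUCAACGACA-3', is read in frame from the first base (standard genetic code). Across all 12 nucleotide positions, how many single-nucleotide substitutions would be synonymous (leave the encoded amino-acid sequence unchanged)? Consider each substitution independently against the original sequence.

Codon 1 (CUC, Leu): 3 synonymous substitutions.
Codon 2 (UCA, Ser): 3 synonymous substitutions.
Codon 3 (ACG, Thr): 3 synonymous substitutions.
Codon 4 (ACA, Thr): 3 synonymous substitutions.
Total: 3 + 3 + 3 + 3 = 12.

12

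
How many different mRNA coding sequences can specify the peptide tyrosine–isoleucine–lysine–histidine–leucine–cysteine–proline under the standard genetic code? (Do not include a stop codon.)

1152

Tyr: 2 codons.
Ile: 3 codons.
Lys: 2 codons.
His: 2 codons.
Leu: 6 codons.
Cys: 2 codons.
Pro: 4 codons.
2 × 3 × 2 × 2 × 6 × 2 × 4 = 1152.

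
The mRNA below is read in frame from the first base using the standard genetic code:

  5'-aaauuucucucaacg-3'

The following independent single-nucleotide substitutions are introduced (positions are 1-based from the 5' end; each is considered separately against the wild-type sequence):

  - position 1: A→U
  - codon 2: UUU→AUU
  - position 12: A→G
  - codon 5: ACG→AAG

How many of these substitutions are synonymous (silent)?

1

Codon 1: AAA (Lys) → UAA (Stop) — nonsense.
Codon 2: UUU (Phe) → AUU (Ile) — missense.
Codon 4: UCA (Ser) → UCG (Ser) — synonymous.
Codon 5: ACG (Thr) → AAG (Lys) — missense.
Synonymous: 1 of 4.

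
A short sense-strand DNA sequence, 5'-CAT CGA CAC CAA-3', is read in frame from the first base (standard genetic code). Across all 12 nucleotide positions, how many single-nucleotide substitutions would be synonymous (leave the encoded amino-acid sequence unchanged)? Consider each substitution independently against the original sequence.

Codon 1 (CAT, His): 1 synonymous substitution.
Codon 2 (CGA, Arg): 4 synonymous substitutions.
Codon 3 (CAC, His): 1 synonymous substitution.
Codon 4 (CAA, Gln): 1 synonymous substitution.
Total: 1 + 4 + 1 + 1 = 7.

7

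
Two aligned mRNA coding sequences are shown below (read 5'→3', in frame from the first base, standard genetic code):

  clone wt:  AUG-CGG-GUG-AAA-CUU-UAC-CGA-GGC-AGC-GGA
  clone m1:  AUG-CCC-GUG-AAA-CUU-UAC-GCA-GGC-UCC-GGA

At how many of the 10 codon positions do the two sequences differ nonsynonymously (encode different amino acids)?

2

Codon 1: AUG Met / AUG Met — identical.
Codon 2: CGG Arg / CCC Pro — nonsynonymous.
Codon 3: GUG Val / GUG Val — identical.
Codon 4: AAA Lys / AAA Lys — identical.
Codon 5: CUU Leu / CUU Leu — identical.
Codon 6: UAC Tyr / UAC Tyr — identical.
Codon 7: CGA Arg / GCA Ala — nonsynonymous.
Codon 8: GGC Gly / GGC Gly — identical.
Codon 9: AGC Ser / UCC Ser — synonymous.
Codon 10: GGA Gly / GGA Gly — identical.
Nonsynonymous differences: 2.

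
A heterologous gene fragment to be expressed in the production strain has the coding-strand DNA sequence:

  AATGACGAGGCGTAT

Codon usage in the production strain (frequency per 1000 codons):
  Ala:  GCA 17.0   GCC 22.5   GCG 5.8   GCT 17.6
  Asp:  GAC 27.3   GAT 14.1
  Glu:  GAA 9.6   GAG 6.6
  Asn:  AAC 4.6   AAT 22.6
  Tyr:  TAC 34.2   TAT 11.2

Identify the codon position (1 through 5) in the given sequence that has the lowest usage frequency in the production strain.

4

Codon 1 AAT (Asn): 22.6 per 1000.
Codon 2 GAC (Asp): 27.3 per 1000.
Codon 3 GAG (Glu): 6.6 per 1000.
Codon 4 GCG (Ala): 5.8 per 1000.
Codon 5 TAT (Tyr): 11.2 per 1000.
Lowest frequency is 5.8 at codon 4.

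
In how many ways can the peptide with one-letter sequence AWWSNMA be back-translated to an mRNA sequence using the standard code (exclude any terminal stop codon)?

Ala: 4 codons.
Trp: 1 codon.
Trp: 1 codon.
Ser: 6 codons.
Asn: 2 codons.
Met: 1 codon.
Ala: 4 codons.
4 × 1 × 1 × 6 × 2 × 1 × 4 = 192.

192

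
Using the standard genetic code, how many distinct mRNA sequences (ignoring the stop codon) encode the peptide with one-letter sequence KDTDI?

96

Lys: 2 codons.
Asp: 2 codons.
Thr: 4 codons.
Asp: 2 codons.
Ile: 3 codons.
2 × 2 × 4 × 2 × 3 = 96.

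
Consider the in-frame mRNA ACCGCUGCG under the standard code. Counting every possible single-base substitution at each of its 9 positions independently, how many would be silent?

Codon 1 (ACC, Thr): 3 synonymous substitutions.
Codon 2 (GCU, Ala): 3 synonymous substitutions.
Codon 3 (GCG, Ala): 3 synonymous substitutions.
Total: 3 + 3 + 3 = 9.

9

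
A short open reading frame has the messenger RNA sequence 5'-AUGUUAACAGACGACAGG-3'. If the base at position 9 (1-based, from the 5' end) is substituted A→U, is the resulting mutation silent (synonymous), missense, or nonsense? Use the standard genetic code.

Position 9 falls in codon 3: ACA → Thr.
After the substitution the codon is ACU → Thr.
Both encode Thr, so the change is synonymous.

silent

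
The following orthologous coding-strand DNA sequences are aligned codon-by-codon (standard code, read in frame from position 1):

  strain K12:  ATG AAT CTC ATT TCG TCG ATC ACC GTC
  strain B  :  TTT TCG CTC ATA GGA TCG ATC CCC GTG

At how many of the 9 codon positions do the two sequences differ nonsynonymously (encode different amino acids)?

4

Codon 1: ATG Met / TTT Phe — nonsynonymous.
Codon 2: AAT Asn / TCG Ser — nonsynonymous.
Codon 3: CTC Leu / CTC Leu — identical.
Codon 4: ATT Ile / ATA Ile — synonymous.
Codon 5: TCG Ser / GGA Gly — nonsynonymous.
Codon 6: TCG Ser / TCG Ser — identical.
Codon 7: ATC Ile / ATC Ile — identical.
Codon 8: ACC Thr / CCC Pro — nonsynonymous.
Codon 9: GTC Val / GTG Val — synonymous.
Nonsynonymous differences: 4.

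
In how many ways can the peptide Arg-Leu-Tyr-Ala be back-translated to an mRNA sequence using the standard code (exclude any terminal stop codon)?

Arg: 6 codons.
Leu: 6 codons.
Tyr: 2 codons.
Ala: 4 codons.
6 × 6 × 2 × 4 = 288.

288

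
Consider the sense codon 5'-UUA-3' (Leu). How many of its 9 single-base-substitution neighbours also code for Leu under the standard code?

Position 1: CUA → 1 synonymous.
Position 2: none → 0 synonymous.
Position 3: UUG → 1 synonymous.
Total: 1 + 0 + 1 = 2.

2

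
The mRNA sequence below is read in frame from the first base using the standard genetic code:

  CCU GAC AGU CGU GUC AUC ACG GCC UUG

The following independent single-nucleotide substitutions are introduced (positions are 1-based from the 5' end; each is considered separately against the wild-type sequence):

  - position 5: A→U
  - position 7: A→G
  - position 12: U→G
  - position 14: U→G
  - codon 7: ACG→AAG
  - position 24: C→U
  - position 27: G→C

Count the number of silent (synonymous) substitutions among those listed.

Codon 2: GAC (Asp) → GUC (Val) — missense.
Codon 3: AGU (Ser) → GGU (Gly) — missense.
Codon 4: CGU (Arg) → CGG (Arg) — synonymous.
Codon 5: GUC (Val) → GGC (Gly) — missense.
Codon 7: ACG (Thr) → AAG (Lys) — missense.
Codon 8: GCC (Ala) → GCU (Ala) — synonymous.
Codon 9: UUG (Leu) → UUC (Phe) — missense.
Synonymous: 2 of 7.

2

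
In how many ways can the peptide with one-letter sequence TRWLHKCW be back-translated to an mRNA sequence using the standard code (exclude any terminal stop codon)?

Thr: 4 codons.
Arg: 6 codons.
Trp: 1 codon.
Leu: 6 codons.
His: 2 codons.
Lys: 2 codons.
Cys: 2 codons.
Trp: 1 codon.
4 × 6 × 1 × 6 × 2 × 2 × 2 × 1 = 1152.

1152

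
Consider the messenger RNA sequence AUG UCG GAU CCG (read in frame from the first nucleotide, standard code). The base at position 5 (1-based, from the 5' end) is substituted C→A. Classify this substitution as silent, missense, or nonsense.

Position 5 falls in codon 2: UCG → Ser.
After the substitution the codon is UAG → Stop.
The new codon is a stop codon, so this is a nonsense mutation.

nonsense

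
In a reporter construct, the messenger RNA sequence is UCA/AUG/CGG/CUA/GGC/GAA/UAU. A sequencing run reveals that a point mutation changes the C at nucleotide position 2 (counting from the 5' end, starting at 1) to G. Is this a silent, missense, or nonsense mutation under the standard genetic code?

nonsense

Position 2 falls in codon 1: UCA → Ser.
After the substitution the codon is UGA → Stop.
The new codon is a stop codon, so this is a nonsense mutation.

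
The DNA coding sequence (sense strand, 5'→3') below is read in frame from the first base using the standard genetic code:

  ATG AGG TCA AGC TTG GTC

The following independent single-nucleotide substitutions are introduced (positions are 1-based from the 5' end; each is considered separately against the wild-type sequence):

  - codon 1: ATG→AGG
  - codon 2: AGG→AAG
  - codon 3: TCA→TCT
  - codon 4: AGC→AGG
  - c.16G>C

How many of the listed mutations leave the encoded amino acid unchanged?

1

Codon 1: ATG (Met) → AGG (Arg) — missense.
Codon 2: AGG (Arg) → AAG (Lys) — missense.
Codon 3: TCA (Ser) → TCT (Ser) — synonymous.
Codon 4: AGC (Ser) → AGG (Arg) — missense.
Codon 6: GTC (Val) → CTC (Leu) — missense.
Synonymous: 1 of 5.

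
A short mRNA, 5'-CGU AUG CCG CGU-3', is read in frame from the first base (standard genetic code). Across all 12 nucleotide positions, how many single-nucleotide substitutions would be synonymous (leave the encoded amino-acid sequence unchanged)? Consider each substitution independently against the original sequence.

Codon 1 (CGU, Arg): 3 synonymous substitutions.
Codon 2 (AUG, Met): 0 synonymous substitutions.
Codon 3 (CCG, Pro): 3 synonymous substitutions.
Codon 4 (CGU, Arg): 3 synonymous substitutions.
Total: 3 + 0 + 3 + 3 = 9.

9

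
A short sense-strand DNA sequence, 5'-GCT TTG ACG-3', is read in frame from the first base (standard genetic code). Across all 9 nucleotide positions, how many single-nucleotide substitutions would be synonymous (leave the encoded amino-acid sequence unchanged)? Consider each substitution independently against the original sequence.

8

Codon 1 (GCT, Ala): 3 synonymous substitutions.
Codon 2 (TTG, Leu): 2 synonymous substitutions.
Codon 3 (ACG, Thr): 3 synonymous substitutions.
Total: 3 + 2 + 3 = 8.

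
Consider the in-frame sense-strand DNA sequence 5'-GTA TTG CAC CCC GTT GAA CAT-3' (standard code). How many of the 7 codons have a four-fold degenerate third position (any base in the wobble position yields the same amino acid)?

Codon 1 GTA (Val): third position 4-fold.
Codon 2 TTG (Leu): third position 2-fold.
Codon 3 CAC (His): third position 2-fold.
Codon 4 CCC (Pro): third position 4-fold.
Codon 5 GTT (Val): third position 4-fold.
Codon 6 GAA (Glu): third position 2-fold.
Codon 7 CAT (His): third position 2-fold.
Four-fold degenerate third positions: 3.

3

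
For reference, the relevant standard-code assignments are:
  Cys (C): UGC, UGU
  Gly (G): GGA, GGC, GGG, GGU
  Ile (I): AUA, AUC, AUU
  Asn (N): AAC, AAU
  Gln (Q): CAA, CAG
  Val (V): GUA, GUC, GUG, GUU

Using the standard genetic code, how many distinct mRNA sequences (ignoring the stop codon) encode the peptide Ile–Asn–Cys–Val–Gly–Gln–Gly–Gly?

Ile: 3 codons.
Asn: 2 codons.
Cys: 2 codons.
Val: 4 codons.
Gly: 4 codons.
Gln: 2 codons.
Gly: 4 codons.
Gly: 4 codons.
3 × 2 × 2 × 4 × 4 × 2 × 4 × 4 = 6144.

6144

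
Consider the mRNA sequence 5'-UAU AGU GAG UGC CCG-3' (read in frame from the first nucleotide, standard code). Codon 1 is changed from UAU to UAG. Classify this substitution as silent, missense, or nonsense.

Position 3 falls in codon 1: UAU → Tyr.
After the substitution the codon is UAG → Stop.
The new codon is a stop codon, so this is a nonsense mutation.

nonsense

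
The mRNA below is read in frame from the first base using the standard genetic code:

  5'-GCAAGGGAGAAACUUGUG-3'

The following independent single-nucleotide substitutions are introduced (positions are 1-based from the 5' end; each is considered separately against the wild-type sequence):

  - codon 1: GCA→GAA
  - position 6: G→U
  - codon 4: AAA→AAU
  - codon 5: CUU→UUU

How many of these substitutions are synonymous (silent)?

0

Codon 1: GCA (Ala) → GAA (Glu) — missense.
Codon 2: AGG (Arg) → AGU (Ser) — missense.
Codon 4: AAA (Lys) → AAU (Asn) — missense.
Codon 5: CUU (Leu) → UUU (Phe) — missense.
Synonymous: 0 of 4.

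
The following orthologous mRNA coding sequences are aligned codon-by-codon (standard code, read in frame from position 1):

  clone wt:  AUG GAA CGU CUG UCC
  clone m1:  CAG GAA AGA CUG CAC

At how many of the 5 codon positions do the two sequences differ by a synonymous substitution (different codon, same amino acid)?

1

Codon 1: AUG Met / CAG Gln — nonsynonymous.
Codon 2: GAA Glu / GAA Glu — identical.
Codon 3: CGU Arg / AGA Arg — synonymous.
Codon 4: CUG Leu / CUG Leu — identical.
Codon 5: UCC Ser / CAC His — nonsynonymous.
Synonymous differences: 1.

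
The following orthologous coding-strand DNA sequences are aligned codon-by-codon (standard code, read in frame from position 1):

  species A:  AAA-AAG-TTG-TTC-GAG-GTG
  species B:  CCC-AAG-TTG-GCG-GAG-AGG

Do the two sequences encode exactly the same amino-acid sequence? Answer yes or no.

Codon 1: AAA Lys / CCC Pro — nonsynonymous.
Codon 2: AAG Lys / AAG Lys — identical.
Codon 3: TTG Leu / TTG Leu — identical.
Codon 4: TTC Phe / GCG Ala — nonsynonymous.
Codon 5: GAG Glu / GAG Glu — identical.
Codon 6: GTG Val / AGG Arg — nonsynonymous.
Nonsynonymous differences: 3 → different protein.

no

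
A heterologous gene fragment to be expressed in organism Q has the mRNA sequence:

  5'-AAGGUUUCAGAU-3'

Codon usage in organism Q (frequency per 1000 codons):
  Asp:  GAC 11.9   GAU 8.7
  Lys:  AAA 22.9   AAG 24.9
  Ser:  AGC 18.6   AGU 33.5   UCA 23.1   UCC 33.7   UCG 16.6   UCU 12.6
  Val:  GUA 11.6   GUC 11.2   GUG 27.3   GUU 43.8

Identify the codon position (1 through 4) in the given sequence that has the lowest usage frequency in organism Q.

Codon 1 AAG (Lys): 24.9 per 1000.
Codon 2 GUU (Val): 43.8 per 1000.
Codon 3 UCA (Ser): 23.1 per 1000.
Codon 4 GAU (Asp): 8.7 per 1000.
Lowest frequency is 8.7 at codon 4.

4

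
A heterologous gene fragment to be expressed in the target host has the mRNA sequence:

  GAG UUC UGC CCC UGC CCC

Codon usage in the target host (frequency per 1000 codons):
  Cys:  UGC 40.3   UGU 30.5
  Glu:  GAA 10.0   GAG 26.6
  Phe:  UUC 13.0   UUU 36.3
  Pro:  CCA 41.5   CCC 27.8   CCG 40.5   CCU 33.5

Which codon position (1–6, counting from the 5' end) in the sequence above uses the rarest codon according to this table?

Codon 1 GAG (Glu): 26.6 per 1000.
Codon 2 UUC (Phe): 13.0 per 1000.
Codon 3 UGC (Cys): 40.3 per 1000.
Codon 4 CCC (Pro): 27.8 per 1000.
Codon 5 UGC (Cys): 40.3 per 1000.
Codon 6 CCC (Pro): 27.8 per 1000.
Lowest frequency is 13.0 at codon 2.

2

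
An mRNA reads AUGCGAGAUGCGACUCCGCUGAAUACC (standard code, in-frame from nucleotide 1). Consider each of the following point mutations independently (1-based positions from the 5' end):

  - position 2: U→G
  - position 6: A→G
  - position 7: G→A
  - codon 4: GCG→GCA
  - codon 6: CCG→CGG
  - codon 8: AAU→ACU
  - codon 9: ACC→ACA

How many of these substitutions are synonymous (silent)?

3

Codon 1: AUG (Met) → AGG (Arg) — missense.
Codon 2: CGA (Arg) → CGG (Arg) — synonymous.
Codon 3: GAU (Asp) → AAU (Asn) — missense.
Codon 4: GCG (Ala) → GCA (Ala) — synonymous.
Codon 6: CCG (Pro) → CGG (Arg) — missense.
Codon 8: AAU (Asn) → ACU (Thr) — missense.
Codon 9: ACC (Thr) → ACA (Thr) — synonymous.
Synonymous: 3 of 7.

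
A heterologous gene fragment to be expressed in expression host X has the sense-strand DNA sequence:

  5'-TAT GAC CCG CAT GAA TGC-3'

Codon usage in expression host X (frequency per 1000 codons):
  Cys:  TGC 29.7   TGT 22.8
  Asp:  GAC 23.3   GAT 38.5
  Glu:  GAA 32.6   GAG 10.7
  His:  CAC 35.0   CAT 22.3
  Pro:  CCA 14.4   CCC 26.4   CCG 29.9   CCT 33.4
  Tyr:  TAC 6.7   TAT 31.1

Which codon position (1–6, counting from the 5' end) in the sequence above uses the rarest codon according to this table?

Codon 1 TAT (Tyr): 31.1 per 1000.
Codon 2 GAC (Asp): 23.3 per 1000.
Codon 3 CCG (Pro): 29.9 per 1000.
Codon 4 CAT (His): 22.3 per 1000.
Codon 5 GAA (Glu): 32.6 per 1000.
Codon 6 TGC (Cys): 29.7 per 1000.
Lowest frequency is 22.3 at codon 4.

4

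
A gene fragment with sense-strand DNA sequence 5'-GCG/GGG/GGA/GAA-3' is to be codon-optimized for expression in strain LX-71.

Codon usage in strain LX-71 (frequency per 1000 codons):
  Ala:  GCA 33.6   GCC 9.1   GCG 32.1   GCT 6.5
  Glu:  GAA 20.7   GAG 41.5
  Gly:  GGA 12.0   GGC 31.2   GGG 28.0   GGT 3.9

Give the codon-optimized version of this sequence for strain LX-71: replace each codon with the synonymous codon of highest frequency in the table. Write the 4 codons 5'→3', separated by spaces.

Codon 1 (Ala): best is GCA at 33.6.
Codon 2 (Gly): best is GGC at 31.2.
Codon 3 (Gly): best is GGC at 31.2.
Codon 4 (Glu): best is GAG at 41.5.

GCA GGC GGC GAG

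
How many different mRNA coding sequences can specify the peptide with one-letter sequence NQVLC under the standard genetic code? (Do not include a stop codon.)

Asn: 2 codons.
Gln: 2 codons.
Val: 4 codons.
Leu: 6 codons.
Cys: 2 codons.
2 × 2 × 4 × 6 × 2 = 192.

192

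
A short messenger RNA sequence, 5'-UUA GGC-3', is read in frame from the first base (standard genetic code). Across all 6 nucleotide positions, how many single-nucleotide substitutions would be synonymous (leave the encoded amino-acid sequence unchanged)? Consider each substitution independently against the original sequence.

5

Codon 1 (UUA, Leu): 2 synonymous substitutions.
Codon 2 (GGC, Gly): 3 synonymous substitutions.
Total: 2 + 3 = 5.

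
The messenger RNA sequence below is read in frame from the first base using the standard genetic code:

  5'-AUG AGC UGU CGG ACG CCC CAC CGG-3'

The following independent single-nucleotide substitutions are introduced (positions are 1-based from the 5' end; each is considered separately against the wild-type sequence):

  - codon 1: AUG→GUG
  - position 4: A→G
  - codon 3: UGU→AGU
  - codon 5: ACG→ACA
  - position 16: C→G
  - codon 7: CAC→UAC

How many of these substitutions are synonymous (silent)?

1

Codon 1: AUG (Met) → GUG (Val) — missense.
Codon 2: AGC (Ser) → GGC (Gly) — missense.
Codon 3: UGU (Cys) → AGU (Ser) — missense.
Codon 5: ACG (Thr) → ACA (Thr) — synonymous.
Codon 6: CCC (Pro) → GCC (Ala) — missense.
Codon 7: CAC (His) → UAC (Tyr) — missense.
Synonymous: 1 of 6.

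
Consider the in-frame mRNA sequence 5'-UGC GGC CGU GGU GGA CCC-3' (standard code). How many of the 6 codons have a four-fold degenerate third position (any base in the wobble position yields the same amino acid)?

5

Codon 1 UGC (Cys): third position 2-fold.
Codon 2 GGC (Gly): third position 4-fold.
Codon 3 CGU (Arg): third position 4-fold.
Codon 4 GGU (Gly): third position 4-fold.
Codon 5 GGA (Gly): third position 4-fold.
Codon 6 CCC (Pro): third position 4-fold.
Four-fold degenerate third positions: 5.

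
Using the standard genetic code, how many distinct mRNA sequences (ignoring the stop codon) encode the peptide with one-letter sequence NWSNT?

96

Asn: 2 codons.
Trp: 1 codon.
Ser: 6 codons.
Asn: 2 codons.
Thr: 4 codons.
2 × 1 × 6 × 2 × 4 = 96.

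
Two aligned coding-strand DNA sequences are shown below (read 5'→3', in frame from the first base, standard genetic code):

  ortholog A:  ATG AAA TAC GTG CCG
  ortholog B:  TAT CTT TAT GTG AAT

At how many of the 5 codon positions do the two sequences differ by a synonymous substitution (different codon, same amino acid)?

1

Codon 1: ATG Met / TAT Tyr — nonsynonymous.
Codon 2: AAA Lys / CTT Leu — nonsynonymous.
Codon 3: TAC Tyr / TAT Tyr — synonymous.
Codon 4: GTG Val / GTG Val — identical.
Codon 5: CCG Pro / AAT Asn — nonsynonymous.
Synonymous differences: 1.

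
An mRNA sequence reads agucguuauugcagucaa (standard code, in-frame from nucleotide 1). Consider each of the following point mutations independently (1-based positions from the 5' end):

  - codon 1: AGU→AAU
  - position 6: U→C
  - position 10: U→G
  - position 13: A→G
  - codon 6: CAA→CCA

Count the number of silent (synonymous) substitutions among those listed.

1

Codon 1: AGU (Ser) → AAU (Asn) — missense.
Codon 2: CGU (Arg) → CGC (Arg) — synonymous.
Codon 4: UGC (Cys) → GGC (Gly) — missense.
Codon 5: AGU (Ser) → GGU (Gly) — missense.
Codon 6: CAA (Gln) → CCA (Pro) — missense.
Synonymous: 1 of 5.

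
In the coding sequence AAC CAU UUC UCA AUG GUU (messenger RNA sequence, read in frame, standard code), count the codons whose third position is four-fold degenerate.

Codon 1 AAC (Asn): third position 2-fold.
Codon 2 CAU (His): third position 2-fold.
Codon 3 UUC (Phe): third position 2-fold.
Codon 4 UCA (Ser): third position 4-fold.
Codon 5 AUG (Met): third position 1-fold.
Codon 6 GUU (Val): third position 4-fold.
Four-fold degenerate third positions: 2.

2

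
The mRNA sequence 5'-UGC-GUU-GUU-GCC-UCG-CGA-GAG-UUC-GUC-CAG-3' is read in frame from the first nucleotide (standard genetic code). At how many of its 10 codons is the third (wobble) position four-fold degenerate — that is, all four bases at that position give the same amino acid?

Codon 1 UGC (Cys): third position 2-fold.
Codon 2 GUU (Val): third position 4-fold.
Codon 3 GUU (Val): third position 4-fold.
Codon 4 GCC (Ala): third position 4-fold.
Codon 5 UCG (Ser): third position 4-fold.
Codon 6 CGA (Arg): third position 4-fold.
Codon 7 GAG (Glu): third position 2-fold.
Codon 8 UUC (Phe): third position 2-fold.
Codon 9 GUC (Val): third position 4-fold.
Codon 10 CAG (Gln): third position 2-fold.
Four-fold degenerate third positions: 6.

6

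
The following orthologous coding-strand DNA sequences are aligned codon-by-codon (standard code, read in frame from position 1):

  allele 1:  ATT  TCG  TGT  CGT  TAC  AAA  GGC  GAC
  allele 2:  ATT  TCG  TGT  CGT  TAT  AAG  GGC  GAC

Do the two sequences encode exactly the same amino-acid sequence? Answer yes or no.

Codon 1: ATT Ile / ATT Ile — identical.
Codon 2: TCG Ser / TCG Ser — identical.
Codon 3: TGT Cys / TGT Cys — identical.
Codon 4: CGT Arg / CGT Arg — identical.
Codon 5: TAC Tyr / TAT Tyr — synonymous.
Codon 6: AAA Lys / AAG Lys — synonymous.
Codon 7: GGC Gly / GGC Gly — identical.
Codon 8: GAC Asp / GAC Asp — identical.
Nonsynonymous differences: 0 → same protein.

yes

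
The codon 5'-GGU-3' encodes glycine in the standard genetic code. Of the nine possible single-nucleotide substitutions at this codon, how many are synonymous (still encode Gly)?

3

Position 1: none → 0 synonymous.
Position 2: none → 0 synonymous.
Position 3: GGC, GGA, GGG → 3 synonymous.
Total: 0 + 0 + 3 = 3.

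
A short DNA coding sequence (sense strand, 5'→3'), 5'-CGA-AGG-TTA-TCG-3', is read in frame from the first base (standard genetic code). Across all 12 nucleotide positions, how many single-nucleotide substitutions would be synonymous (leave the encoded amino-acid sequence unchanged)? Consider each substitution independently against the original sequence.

Codon 1 (CGA, Arg): 4 synonymous substitutions.
Codon 2 (AGG, Arg): 2 synonymous substitutions.
Codon 3 (TTA, Leu): 2 synonymous substitutions.
Codon 4 (TCG, Ser): 3 synonymous substitutions.
Total: 4 + 2 + 2 + 3 = 11.

11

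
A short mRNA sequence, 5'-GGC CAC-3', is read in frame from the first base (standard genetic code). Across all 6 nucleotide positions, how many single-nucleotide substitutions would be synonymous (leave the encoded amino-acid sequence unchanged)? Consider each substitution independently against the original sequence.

Codon 1 (GGC, Gly): 3 synonymous substitutions.
Codon 2 (CAC, His): 1 synonymous substitution.
Total: 3 + 1 = 4.

4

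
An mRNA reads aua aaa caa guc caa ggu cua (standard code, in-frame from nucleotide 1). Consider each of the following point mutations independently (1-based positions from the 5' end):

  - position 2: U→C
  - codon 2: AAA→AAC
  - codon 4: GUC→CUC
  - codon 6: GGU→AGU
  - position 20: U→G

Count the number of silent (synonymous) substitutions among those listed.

Codon 1: AUA (Ile) → ACA (Thr) — missense.
Codon 2: AAA (Lys) → AAC (Asn) — missense.
Codon 4: GUC (Val) → CUC (Leu) — missense.
Codon 6: GGU (Gly) → AGU (Ser) — missense.
Codon 7: CUA (Leu) → CGA (Arg) — missense.
Synonymous: 0 of 5.

0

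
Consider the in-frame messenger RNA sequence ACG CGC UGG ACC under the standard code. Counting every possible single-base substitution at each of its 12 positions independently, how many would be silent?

9

Codon 1 (ACG, Thr): 3 synonymous substitutions.
Codon 2 (CGC, Arg): 3 synonymous substitutions.
Codon 3 (UGG, Trp): 0 synonymous substitutions.
Codon 4 (ACC, Thr): 3 synonymous substitutions.
Total: 3 + 3 + 0 + 3 = 9.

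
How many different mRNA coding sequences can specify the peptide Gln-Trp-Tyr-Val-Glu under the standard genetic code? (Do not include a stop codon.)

Gln: 2 codons.
Trp: 1 codon.
Tyr: 2 codons.
Val: 4 codons.
Glu: 2 codons.
2 × 1 × 2 × 4 × 2 = 32.

32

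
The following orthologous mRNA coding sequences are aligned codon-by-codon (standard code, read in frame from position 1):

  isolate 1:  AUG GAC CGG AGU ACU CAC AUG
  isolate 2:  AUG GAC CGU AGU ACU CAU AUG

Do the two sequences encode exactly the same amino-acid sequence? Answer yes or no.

yes

Codon 1: AUG Met / AUG Met — identical.
Codon 2: GAC Asp / GAC Asp — identical.
Codon 3: CGG Arg / CGU Arg — synonymous.
Codon 4: AGU Ser / AGU Ser — identical.
Codon 5: ACU Thr / ACU Thr — identical.
Codon 6: CAC His / CAU His — synonymous.
Codon 7: AUG Met / AUG Met — identical.
Nonsynonymous differences: 0 → same protein.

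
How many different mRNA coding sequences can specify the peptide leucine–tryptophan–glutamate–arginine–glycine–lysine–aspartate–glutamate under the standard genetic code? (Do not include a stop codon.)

Leu: 6 codons.
Trp: 1 codon.
Glu: 2 codons.
Arg: 6 codons.
Gly: 4 codons.
Lys: 2 codons.
Asp: 2 codons.
Glu: 2 codons.
6 × 1 × 2 × 6 × 4 × 2 × 2 × 2 = 2304.

2304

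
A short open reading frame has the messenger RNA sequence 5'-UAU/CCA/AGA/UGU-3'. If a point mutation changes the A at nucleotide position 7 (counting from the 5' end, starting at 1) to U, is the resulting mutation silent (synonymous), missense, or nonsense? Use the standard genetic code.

Position 7 falls in codon 3: AGA → Arg.
After the substitution the codon is UGA → Stop.
The new codon is a stop codon, so this is a nonsense mutation.

nonsense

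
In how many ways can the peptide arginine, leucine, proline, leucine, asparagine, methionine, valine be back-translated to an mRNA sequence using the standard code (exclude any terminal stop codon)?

6912

Arg: 6 codons.
Leu: 6 codons.
Pro: 4 codons.
Leu: 6 codons.
Asn: 2 codons.
Met: 1 codon.
Val: 4 codons.
6 × 6 × 4 × 6 × 2 × 1 × 4 = 6912.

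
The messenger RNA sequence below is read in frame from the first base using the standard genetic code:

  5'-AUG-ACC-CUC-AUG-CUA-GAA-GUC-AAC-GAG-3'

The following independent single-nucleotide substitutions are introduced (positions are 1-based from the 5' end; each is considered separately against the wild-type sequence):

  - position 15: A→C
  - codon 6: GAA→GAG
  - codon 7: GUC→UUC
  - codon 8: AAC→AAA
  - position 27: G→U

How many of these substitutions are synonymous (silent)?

2

Codon 5: CUA (Leu) → CUC (Leu) — synonymous.
Codon 6: GAA (Glu) → GAG (Glu) — synonymous.
Codon 7: GUC (Val) → UUC (Phe) — missense.
Codon 8: AAC (Asn) → AAA (Lys) — missense.
Codon 9: GAG (Glu) → GAU (Asp) — missense.
Synonymous: 2 of 5.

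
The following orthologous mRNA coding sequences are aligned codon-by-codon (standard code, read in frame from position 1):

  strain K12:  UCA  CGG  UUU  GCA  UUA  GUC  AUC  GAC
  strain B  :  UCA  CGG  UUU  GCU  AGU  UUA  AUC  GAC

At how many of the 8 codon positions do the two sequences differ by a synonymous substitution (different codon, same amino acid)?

1

Codon 1: UCA Ser / UCA Ser — identical.
Codon 2: CGG Arg / CGG Arg — identical.
Codon 3: UUU Phe / UUU Phe — identical.
Codon 4: GCA Ala / GCU Ala — synonymous.
Codon 5: UUA Leu / AGU Ser — nonsynonymous.
Codon 6: GUC Val / UUA Leu — nonsynonymous.
Codon 7: AUC Ile / AUC Ile — identical.
Codon 8: GAC Asp / GAC Asp — identical.
Synonymous differences: 1.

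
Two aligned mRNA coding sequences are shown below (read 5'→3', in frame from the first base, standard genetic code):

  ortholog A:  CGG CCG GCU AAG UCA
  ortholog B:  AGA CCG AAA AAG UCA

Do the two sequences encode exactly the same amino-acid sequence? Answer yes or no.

no

Codon 1: CGG Arg / AGA Arg — synonymous.
Codon 2: CCG Pro / CCG Pro — identical.
Codon 3: GCU Ala / AAA Lys — nonsynonymous.
Codon 4: AAG Lys / AAG Lys — identical.
Codon 5: UCA Ser / UCA Ser — identical.
Nonsynonymous differences: 1 → different protein.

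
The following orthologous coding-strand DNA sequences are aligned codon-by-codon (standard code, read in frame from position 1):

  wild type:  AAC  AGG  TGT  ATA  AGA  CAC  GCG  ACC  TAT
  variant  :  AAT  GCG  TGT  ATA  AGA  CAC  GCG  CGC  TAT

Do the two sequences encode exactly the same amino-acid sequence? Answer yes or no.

no

Codon 1: AAC Asn / AAT Asn — synonymous.
Codon 2: AGG Arg / GCG Ala — nonsynonymous.
Codon 3: TGT Cys / TGT Cys — identical.
Codon 4: ATA Ile / ATA Ile — identical.
Codon 5: AGA Arg / AGA Arg — identical.
Codon 6: CAC His / CAC His — identical.
Codon 7: GCG Ala / GCG Ala — identical.
Codon 8: ACC Thr / CGC Arg — nonsynonymous.
Codon 9: TAT Tyr / TAT Tyr — identical.
Nonsynonymous differences: 2 → different protein.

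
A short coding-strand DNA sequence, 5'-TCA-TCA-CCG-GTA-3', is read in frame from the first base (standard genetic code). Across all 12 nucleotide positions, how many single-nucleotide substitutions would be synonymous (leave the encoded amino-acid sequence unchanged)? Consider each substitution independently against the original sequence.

12

Codon 1 (TCA, Ser): 3 synonymous substitutions.
Codon 2 (TCA, Ser): 3 synonymous substitutions.
Codon 3 (CCG, Pro): 3 synonymous substitutions.
Codon 4 (GTA, Val): 3 synonymous substitutions.
Total: 3 + 3 + 3 + 3 = 12.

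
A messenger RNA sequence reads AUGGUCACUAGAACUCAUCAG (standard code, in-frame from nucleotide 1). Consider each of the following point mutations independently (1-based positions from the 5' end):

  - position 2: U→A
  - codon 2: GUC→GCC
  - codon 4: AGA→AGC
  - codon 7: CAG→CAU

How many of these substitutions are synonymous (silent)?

Codon 1: AUG (Met) → AAG (Lys) — missense.
Codon 2: GUC (Val) → GCC (Ala) — missense.
Codon 4: AGA (Arg) → AGC (Ser) — missense.
Codon 7: CAG (Gln) → CAU (His) — missense.
Synonymous: 0 of 4.

0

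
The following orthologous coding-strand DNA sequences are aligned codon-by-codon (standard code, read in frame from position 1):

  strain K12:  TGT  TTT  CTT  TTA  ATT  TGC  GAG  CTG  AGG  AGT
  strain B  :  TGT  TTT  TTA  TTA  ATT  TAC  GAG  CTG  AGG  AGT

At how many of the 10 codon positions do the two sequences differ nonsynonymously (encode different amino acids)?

1

Codon 1: TGT Cys / TGT Cys — identical.
Codon 2: TTT Phe / TTT Phe — identical.
Codon 3: CTT Leu / TTA Leu — synonymous.
Codon 4: TTA Leu / TTA Leu — identical.
Codon 5: ATT Ile / ATT Ile — identical.
Codon 6: TGC Cys / TAC Tyr — nonsynonymous.
Codon 7: GAG Glu / GAG Glu — identical.
Codon 8: CTG Leu / CTG Leu — identical.
Codon 9: AGG Arg / AGG Arg — identical.
Codon 10: AGT Ser / AGT Ser — identical.
Nonsynonymous differences: 1.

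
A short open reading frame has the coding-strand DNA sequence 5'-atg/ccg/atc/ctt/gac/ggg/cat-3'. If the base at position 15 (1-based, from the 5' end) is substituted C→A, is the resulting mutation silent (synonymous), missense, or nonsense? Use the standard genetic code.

Position 15 falls in codon 5: GAC → Asp.
After the substitution the codon is GAA → Glu.
Asp ≠ Glu, so this is a missense mutation.

missense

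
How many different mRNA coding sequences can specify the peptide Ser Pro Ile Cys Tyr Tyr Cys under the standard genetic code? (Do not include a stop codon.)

Ser: 6 codons.
Pro: 4 codons.
Ile: 3 codons.
Cys: 2 codons.
Tyr: 2 codons.
Tyr: 2 codons.
Cys: 2 codons.
6 × 4 × 3 × 2 × 2 × 2 × 2 = 1152.

1152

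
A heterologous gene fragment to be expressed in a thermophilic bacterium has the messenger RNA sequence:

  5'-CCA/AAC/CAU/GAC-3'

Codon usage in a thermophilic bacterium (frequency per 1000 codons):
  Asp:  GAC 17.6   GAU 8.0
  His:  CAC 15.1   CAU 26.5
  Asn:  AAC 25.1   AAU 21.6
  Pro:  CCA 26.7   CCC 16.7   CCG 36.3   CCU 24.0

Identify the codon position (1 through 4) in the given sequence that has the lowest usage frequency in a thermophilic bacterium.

Codon 1 CCA (Pro): 26.7 per 1000.
Codon 2 AAC (Asn): 25.1 per 1000.
Codon 3 CAU (His): 26.5 per 1000.
Codon 4 GAC (Asp): 17.6 per 1000.
Lowest frequency is 17.6 at codon 4.

4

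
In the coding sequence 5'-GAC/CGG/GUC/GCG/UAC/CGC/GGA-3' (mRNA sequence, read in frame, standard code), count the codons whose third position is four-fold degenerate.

Codon 1 GAC (Asp): third position 2-fold.
Codon 2 CGG (Arg): third position 4-fold.
Codon 3 GUC (Val): third position 4-fold.
Codon 4 GCG (Ala): third position 4-fold.
Codon 5 UAC (Tyr): third position 2-fold.
Codon 6 CGC (Arg): third position 4-fold.
Codon 7 GGA (Gly): third position 4-fold.
Four-fold degenerate third positions: 5.

5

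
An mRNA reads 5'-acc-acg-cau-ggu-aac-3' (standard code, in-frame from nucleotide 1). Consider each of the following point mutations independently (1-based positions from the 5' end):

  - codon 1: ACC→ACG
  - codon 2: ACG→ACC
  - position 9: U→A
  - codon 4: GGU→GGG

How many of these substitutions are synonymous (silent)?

Codon 1: ACC (Thr) → ACG (Thr) — synonymous.
Codon 2: ACG (Thr) → ACC (Thr) — synonymous.
Codon 3: CAU (His) → CAA (Gln) — missense.
Codon 4: GGU (Gly) → GGG (Gly) — synonymous.
Synonymous: 3 of 4.

3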